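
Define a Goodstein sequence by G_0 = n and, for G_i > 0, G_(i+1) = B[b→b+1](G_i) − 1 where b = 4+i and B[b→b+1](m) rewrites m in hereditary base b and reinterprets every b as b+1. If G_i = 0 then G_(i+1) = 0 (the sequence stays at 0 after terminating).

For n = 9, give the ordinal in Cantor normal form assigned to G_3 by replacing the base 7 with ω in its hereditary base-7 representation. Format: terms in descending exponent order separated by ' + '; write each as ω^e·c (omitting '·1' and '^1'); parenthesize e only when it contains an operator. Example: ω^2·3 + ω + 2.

ω + 4

G_0=9  [base 4] 2·4 + 1  →[4↦5]→  2·5 + 1 = 11  −1 ⇒ G_1=10
G_1=10  [base 5] 2·5  →[5↦6]→  2·6 = 12  −1 ⇒ G_2=11
G_2=11  [base 6] 6 + 5  →[6↦7]→  7 + 5 = 12  −1 ⇒ G_3=11
G_3=11  [base 7] 7 + 4  →[7↦8]→  8 + 4 = 12  −1 ⇒ G_4=11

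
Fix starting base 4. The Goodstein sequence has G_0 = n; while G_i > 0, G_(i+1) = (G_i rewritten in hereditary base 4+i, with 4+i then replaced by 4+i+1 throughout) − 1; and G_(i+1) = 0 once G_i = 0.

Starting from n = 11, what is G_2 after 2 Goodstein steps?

13

base 4: 11 = 2·4 + 3; at 5: 2·5 + 3 = 13; next = 12
base 5: 12 = 2·5 + 2; at 6: 2·6 + 2 = 14; next = 13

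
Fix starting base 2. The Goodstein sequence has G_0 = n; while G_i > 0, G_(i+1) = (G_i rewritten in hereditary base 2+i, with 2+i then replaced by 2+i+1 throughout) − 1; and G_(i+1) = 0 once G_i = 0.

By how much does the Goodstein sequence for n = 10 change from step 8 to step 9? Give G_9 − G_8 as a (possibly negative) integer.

G_0 = 10. HB_2(10) = 2^(2 + 1) + 2. Bump = 84. G_1 = 83.
G_1 = 83. HB_3(83) = 3^(3 + 1) + 2. Bump = 1026. G_2 = 1025.
G_2 = 1025. HB_4(1025) = 4^(4 + 1) + 1. Bump = 15626. G_3 = 15625.
G_3 = 15625. HB_5(15625) = 5^(5 + 1). Bump = 279936. G_4 = 279935.
G_4 = 279935. HB_6(279935) = 5·6^6 + 5·6^5 + 5·6^4 + 5·6^3 + 5·6^2 + 5·6 + 5. Bump = 4215755. G_5 = 4215754.
G_5 = 4215754. HB_7(4215754) = 5·7^7 + 5·7^5 + 5·7^4 + 5·7^3 + 5·7^2 + 5·7 + 4. Bump = 84073324. G_6 = 84073323.
G_6 = 84073323. HB_8(84073323) = 5·8^8 + 5·8^5 + 5·8^4 + 5·8^3 + 5·8^2 + 5·8 + 3. Bump = 1937434593. G_7 = 1937434592.
G_7 = 1937434592. HB_9(1937434592) = 5·9^9 + 5·9^5 + 5·9^4 + 5·9^3 + 5·9^2 + 5·9 + 2. Bump = 50000555552. G_8 = 50000555551.
G_8 = 50000555551. HB_10(50000555551) = 5·10^10 + 5·10^5 + 5·10^4 + 5·10^3 + 5·10^2 + 5·10 + 1. Bump = 1426559238831. G_9 = 1426559238830.

1376558683279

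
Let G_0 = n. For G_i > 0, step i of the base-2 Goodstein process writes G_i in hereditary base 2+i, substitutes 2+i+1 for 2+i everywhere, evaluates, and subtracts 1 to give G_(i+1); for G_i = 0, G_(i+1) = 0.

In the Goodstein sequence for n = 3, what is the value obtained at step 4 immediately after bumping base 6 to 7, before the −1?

G_0=3  [base 2] 2 + 1  →[2↦3]→  3 + 1 = 4  −1 ⇒ G_1=3
G_1=3  [base 3] 3  →[3↦4]→  4 = 4  −1 ⇒ G_2=3
G_2=3  [base 4] 3  →[4↦5]→  3 = 3  −1 ⇒ G_3=2
G_3=2  [base 5] 2  →[5↦6]→  2 = 2  −1 ⇒ G_4=1
G_4=1  [base 6] 1  →[6↦7]→  1 = 1  −1 ⇒ G_5=0

1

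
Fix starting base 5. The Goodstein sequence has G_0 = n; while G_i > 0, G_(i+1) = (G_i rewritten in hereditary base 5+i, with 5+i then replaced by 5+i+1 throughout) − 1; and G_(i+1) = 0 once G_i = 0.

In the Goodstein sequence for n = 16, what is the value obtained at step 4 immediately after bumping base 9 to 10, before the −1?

i=0: 16 = 3·5 + 1 (b=5); 5→6: 3·6 + 1 = 19; 19−1 = 18
i=1: 18 = 3·6 (b=6); 6→7: 3·7 = 21; 21−1 = 20
i=2: 20 = 2·7 + 6 (b=7); 7→8: 2·8 + 6 = 22; 22−1 = 21
i=3: 21 = 2·8 + 5 (b=8); 8→9: 2·9 + 5 = 23; 23−1 = 22

24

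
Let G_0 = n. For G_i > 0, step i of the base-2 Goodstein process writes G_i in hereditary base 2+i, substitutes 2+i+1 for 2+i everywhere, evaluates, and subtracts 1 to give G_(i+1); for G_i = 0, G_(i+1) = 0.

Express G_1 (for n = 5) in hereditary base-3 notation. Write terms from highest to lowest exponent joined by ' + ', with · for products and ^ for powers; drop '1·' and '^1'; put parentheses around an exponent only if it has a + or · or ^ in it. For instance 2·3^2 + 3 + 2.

G_0=5  [base 2] 2^2 + 1  →[2↦3]→  3^3 + 1 = 28  −1 ⇒ G_1=27
G_1=27  [base 3] 3^3  →[3↦4]→  4^4 = 256  −1 ⇒ G_2=255

3^3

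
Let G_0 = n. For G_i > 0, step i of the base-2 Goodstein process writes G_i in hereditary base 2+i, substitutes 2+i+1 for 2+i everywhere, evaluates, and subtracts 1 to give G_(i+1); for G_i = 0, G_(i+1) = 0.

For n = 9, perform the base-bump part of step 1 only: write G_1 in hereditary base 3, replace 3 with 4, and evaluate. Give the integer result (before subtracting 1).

base 2: 9 = 2^(2 + 1) + 1; at 3: 3^(3 + 1) + 1 = 82; next = 81
base 3: 81 = 3^(3 + 1); at 4: 4^(4 + 1) = 1024; next = 1023

1024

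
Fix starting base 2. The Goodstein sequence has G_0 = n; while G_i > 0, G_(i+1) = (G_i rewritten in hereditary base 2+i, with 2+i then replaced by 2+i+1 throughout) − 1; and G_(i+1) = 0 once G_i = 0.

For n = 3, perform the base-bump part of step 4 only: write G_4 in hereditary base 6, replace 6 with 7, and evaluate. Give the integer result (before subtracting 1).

step 0: 3 = 2 + 1; sub 3 for 2: 3 + 1; = 4; G_1 = 4−1 = 3
step 1: 3 = 3; sub 4 for 3: 4; = 4; G_2 = 4−1 = 3
step 2: 3 = 3; sub 5 for 4: 3; = 3; G_3 = 3−1 = 2
step 3: 2 = 2; sub 6 for 5: 2; = 2; G_4 = 2−1 = 1
step 4: 1 = 1; sub 7 for 6: 1; = 1; G_5 = 1−1 = 0

1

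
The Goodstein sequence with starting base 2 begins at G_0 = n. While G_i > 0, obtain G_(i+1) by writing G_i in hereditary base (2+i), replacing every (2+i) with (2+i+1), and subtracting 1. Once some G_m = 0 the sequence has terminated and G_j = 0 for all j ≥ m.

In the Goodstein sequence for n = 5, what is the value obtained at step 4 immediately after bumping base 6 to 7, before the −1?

1198

i=0: 5 = 2^2 + 1 (b=2); 2→3: 3^3 + 1 = 28; 28−1 = 27
i=1: 27 = 3^3 (b=3); 3→4: 4^4 = 256; 256−1 = 255
i=2: 255 = 3·4^3 + 3·4^2 + 3·4 + 3 (b=4); 4→5: 3·5^3 + 3·5^2 + 3·5 + 3 = 468; 468−1 = 467
i=3: 467 = 3·5^3 + 3·5^2 + 3·5 + 2 (b=5); 5→6: 3·6^3 + 3·6^2 + 3·6 + 2 = 776; 776−1 = 775
i=4: 775 = 3·6^3 + 3·6^2 + 3·6 + 1 (b=6); 6→7: 3·7^3 + 3·7^2 + 3·7 + 1 = 1198; 1198−1 = 1197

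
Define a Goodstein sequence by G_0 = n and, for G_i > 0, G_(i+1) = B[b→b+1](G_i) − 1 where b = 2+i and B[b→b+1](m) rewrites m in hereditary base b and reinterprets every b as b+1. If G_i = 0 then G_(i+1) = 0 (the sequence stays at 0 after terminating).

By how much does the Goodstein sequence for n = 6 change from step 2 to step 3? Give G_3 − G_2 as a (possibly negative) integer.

base 2: 6 = 2^2 + 2; at 3: 3^3 + 3 = 30; next = 29
base 3: 29 = 3^3 + 2; at 4: 4^4 + 2 = 258; next = 257
base 4: 257 = 4^4 + 1; at 5: 5^5 + 1 = 3126; next = 3125

2868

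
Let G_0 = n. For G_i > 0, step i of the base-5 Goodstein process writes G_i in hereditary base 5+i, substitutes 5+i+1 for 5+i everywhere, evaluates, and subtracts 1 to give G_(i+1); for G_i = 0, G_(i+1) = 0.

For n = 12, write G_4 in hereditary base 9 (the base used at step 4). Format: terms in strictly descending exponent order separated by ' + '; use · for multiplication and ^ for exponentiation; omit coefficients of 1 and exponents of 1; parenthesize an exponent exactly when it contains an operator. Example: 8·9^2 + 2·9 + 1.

9 + 6

G_0 = 12. HB_5(12) = 2·5 + 2. Bump = 14. G_1 = 13.
G_1 = 13. HB_6(13) = 2·6 + 1. Bump = 15. G_2 = 14.
G_2 = 14. HB_7(14) = 2·7. Bump = 16. G_3 = 15.
G_3 = 15. HB_8(15) = 8 + 7. Bump = 16. G_4 = 15.
G_4 = 15. HB_9(15) = 9 + 6. Bump = 16. G_5 = 15.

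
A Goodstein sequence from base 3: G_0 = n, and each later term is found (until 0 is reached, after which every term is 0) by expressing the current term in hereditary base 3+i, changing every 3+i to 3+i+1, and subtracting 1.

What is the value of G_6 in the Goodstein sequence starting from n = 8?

(0) 8|_3 = 2·3 + 2 ↦ 2·4 + 2|_4 = 10 ⇒ 9
(1) 9|_4 = 2·4 + 1 ↦ 2·5 + 1|_5 = 11 ⇒ 10
(2) 10|_5 = 2·5 ↦ 2·6|_6 = 12 ⇒ 11
(3) 11|_6 = 6 + 5 ↦ 7 + 5|_7 = 12 ⇒ 11
(4) 11|_7 = 7 + 4 ↦ 8 + 4|_8 = 12 ⇒ 11
(5) 11|_8 = 8 + 3 ↦ 9 + 3|_9 = 12 ⇒ 11
(6) 11|_9 = 9 + 2 ↦ 10 + 2|_10 = 12 ⇒ 11

11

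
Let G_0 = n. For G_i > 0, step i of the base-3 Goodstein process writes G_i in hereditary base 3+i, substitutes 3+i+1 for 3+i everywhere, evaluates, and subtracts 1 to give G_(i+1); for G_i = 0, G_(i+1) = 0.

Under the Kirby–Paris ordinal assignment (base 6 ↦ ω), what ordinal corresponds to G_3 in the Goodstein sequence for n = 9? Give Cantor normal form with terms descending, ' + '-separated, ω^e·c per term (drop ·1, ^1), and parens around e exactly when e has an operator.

ω·3 + 1

G_0 = 9. HB_3(9) = 3^2. Bump = 16. G_1 = 15.
G_1 = 15. HB_4(15) = 3·4 + 3. Bump = 18. G_2 = 17.
G_2 = 17. HB_5(17) = 3·5 + 2. Bump = 20. G_3 = 19.
G_3 = 19. HB_6(19) = 3·6 + 1. Bump = 22. G_4 = 21.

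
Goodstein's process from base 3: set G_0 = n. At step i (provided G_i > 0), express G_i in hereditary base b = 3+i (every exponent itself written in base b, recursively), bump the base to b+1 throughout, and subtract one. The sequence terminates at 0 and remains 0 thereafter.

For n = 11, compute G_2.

25

11 —HB3→ 3^2 + 2 —bump→ 4^2 + 2 = 18 —(−1)→ 17
17 —HB4→ 4^2 + 1 —bump→ 5^2 + 1 = 26 —(−1)→ 25
25 —HB5→ 5^2 —bump→ 6^2 = 36 —(−1)→ 35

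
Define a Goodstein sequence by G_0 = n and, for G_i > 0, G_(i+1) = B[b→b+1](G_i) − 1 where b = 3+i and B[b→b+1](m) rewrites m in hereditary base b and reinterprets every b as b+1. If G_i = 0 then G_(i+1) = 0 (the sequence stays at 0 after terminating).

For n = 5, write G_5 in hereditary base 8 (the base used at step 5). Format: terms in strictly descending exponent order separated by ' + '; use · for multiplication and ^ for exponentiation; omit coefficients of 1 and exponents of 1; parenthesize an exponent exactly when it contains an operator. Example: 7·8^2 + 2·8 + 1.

(0) 5|_3 = 3 + 2 ↦ 4 + 2|_4 = 6 ⇒ 5
(1) 5|_4 = 4 + 1 ↦ 5 + 1|_5 = 6 ⇒ 5
(2) 5|_5 = 5 ↦ 6|_6 = 6 ⇒ 5
(3) 5|_6 = 5 ↦ 5|_7 = 5 ⇒ 4
(4) 4|_7 = 4 ↦ 4|_8 = 4 ⇒ 3

3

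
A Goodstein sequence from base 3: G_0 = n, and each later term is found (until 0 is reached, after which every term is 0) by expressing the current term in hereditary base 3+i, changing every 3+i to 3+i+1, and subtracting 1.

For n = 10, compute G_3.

step 0: 10 = 3^2 + 1; sub 4 for 3: 4^2 + 1; = 17; G_1 = 17−1 = 16
step 1: 16 = 4^2; sub 5 for 4: 5^2; = 25; G_2 = 25−1 = 24
step 2: 24 = 4·5 + 4; sub 6 for 5: 4·6 + 4; = 28; G_3 = 28−1 = 27

27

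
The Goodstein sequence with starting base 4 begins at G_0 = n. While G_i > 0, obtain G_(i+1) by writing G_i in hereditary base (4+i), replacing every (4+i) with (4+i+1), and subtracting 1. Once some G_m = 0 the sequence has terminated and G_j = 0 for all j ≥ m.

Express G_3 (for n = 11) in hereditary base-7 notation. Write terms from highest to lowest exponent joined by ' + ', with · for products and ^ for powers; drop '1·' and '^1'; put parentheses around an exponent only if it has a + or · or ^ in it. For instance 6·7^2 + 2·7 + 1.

2·7

step 0: 11 = 2·4 + 3; sub 5 for 4: 2·5 + 3; = 13; G_1 = 13−1 = 12
step 1: 12 = 2·5 + 2; sub 6 for 5: 2·6 + 2; = 14; G_2 = 14−1 = 13
step 2: 13 = 2·6 + 1; sub 7 for 6: 2·7 + 1; = 15; G_3 = 15−1 = 14
step 3: 14 = 2·7; sub 8 for 7: 2·8; = 16; G_4 = 16−1 = 15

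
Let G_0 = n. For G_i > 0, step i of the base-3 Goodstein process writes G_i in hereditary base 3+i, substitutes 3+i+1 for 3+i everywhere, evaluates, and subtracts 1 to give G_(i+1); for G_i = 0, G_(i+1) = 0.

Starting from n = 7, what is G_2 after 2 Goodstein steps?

9

(0) 7|_3 = 2·3 + 1 ↦ 2·4 + 1|_4 = 9 ⇒ 8
(1) 8|_4 = 2·4 ↦ 2·5|_5 = 10 ⇒ 9
(2) 9|_5 = 5 + 4 ↦ 6 + 4|_6 = 10 ⇒ 9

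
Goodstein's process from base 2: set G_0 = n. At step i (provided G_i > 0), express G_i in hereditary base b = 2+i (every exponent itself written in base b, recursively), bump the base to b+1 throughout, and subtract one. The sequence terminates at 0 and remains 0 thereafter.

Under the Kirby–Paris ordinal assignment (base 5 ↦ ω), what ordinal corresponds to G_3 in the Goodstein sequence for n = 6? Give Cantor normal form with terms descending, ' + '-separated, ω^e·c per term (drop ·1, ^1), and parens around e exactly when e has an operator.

G_0=6  [base 2] 2^2 + 2  →[2↦3]→  3^3 + 3 = 30  −1 ⇒ G_1=29
G_1=29  [base 3] 3^3 + 2  →[3↦4]→  4^4 + 2 = 258  −1 ⇒ G_2=257
G_2=257  [base 4] 4^4 + 1  →[4↦5]→  5^5 + 1 = 3126  −1 ⇒ G_3=3125
G_3=3125  [base 5] 5^5  →[5↦6]→  6^6 = 46656  −1 ⇒ G_4=46655

ω^ω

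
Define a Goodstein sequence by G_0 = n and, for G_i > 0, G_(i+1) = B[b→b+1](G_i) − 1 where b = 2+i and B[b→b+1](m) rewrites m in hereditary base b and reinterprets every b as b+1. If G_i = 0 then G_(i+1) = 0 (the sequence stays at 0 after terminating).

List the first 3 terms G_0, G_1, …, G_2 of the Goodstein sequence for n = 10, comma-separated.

10, 83, 1025

(0) 10|_2 = 2^(2 + 1) + 2 ↦ 3^(3 + 1) + 3|_3 = 84 ⇒ 83
(1) 83|_3 = 3^(3 + 1) + 2 ↦ 4^(4 + 1) + 2|_4 = 1026 ⇒ 1025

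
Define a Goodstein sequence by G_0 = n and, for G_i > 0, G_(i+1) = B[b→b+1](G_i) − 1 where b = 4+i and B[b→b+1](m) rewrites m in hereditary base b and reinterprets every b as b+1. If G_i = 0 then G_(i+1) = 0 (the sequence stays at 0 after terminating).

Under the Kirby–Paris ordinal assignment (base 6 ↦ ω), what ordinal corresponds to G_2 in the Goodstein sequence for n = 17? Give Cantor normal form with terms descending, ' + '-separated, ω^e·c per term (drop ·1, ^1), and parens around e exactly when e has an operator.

G_0=17  [base 4] 4^2 + 1  →[4↦5]→  5^2 + 1 = 26  −1 ⇒ G_1=25
G_1=25  [base 5] 5^2  →[5↦6]→  6^2 = 36  −1 ⇒ G_2=35
G_2=35  [base 6] 5·6 + 5  →[6↦7]→  5·7 + 5 = 40  −1 ⇒ G_3=39

ω·5 + 5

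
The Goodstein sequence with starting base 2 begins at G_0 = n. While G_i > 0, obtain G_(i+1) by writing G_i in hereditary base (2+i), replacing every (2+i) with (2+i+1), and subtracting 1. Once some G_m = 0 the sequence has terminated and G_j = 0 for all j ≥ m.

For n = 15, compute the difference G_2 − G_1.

1172

G_0 = 15. HB_2(15) = 2^(2 + 1) + 2^2 + 2 + 1. Bump = 112. G_1 = 111.
G_1 = 111. HB_3(111) = 3^(3 + 1) + 3^3 + 3. Bump = 1284. G_2 = 1283.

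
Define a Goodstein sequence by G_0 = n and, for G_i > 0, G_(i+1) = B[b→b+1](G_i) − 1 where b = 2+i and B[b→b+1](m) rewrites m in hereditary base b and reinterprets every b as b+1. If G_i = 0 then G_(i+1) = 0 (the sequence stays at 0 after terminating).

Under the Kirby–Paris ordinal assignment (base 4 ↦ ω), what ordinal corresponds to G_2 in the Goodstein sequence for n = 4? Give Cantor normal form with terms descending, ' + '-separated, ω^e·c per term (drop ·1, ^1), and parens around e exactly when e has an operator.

[0] 4 ≡ 2^2 (base 2). Lift 3: 27. −1: 26.
[1] 26 ≡ 2·3^2 + 2·3 + 2 (base 3). Lift 4: 42. −1: 41.
[2] 41 ≡ 2·4^2 + 2·4 + 1 (base 4). Lift 5: 61. −1: 60.

ω^2·2 + ω·2 + 1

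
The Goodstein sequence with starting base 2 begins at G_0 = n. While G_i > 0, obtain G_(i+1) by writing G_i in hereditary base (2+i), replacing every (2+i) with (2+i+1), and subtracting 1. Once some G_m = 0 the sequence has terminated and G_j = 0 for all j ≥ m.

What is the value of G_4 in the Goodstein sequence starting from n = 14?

326591

14 —HB2→ 2^(2 + 1) + 2^2 + 2 —bump→ 3^(3 + 1) + 3^3 + 3 = 111 —(−1)→ 110
110 —HB3→ 3^(3 + 1) + 3^3 + 2 —bump→ 4^(4 + 1) + 4^4 + 2 = 1282 —(−1)→ 1281
1281 —HB4→ 4^(4 + 1) + 4^4 + 1 —bump→ 5^(5 + 1) + 5^5 + 1 = 18751 —(−1)→ 18750
18750 —HB5→ 5^(5 + 1) + 5^5 —bump→ 6^(6 + 1) + 6^6 = 326592 —(−1)→ 326591
326591 —HB6→ 6^(6 + 1) + 5·6^5 + 5·6^4 + 5·6^3 + 5·6^2 + 5·6 + 5 —bump→ 7^(7 + 1) + 5·7^5 + 5·7^4 + 5·7^3 + 5·7^2 + 5·7 + 5 = 5862841 —(−1)→ 5862840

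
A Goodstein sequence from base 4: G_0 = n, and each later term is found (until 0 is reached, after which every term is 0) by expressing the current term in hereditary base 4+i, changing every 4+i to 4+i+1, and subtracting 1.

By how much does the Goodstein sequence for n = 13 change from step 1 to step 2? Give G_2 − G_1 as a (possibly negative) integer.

i=0: 13 = 3·4 + 1 (b=4); 4→5: 3·5 + 1 = 16; 16−1 = 15
i=1: 15 = 3·5 (b=5); 5→6: 3·6 = 18; 18−1 = 17

2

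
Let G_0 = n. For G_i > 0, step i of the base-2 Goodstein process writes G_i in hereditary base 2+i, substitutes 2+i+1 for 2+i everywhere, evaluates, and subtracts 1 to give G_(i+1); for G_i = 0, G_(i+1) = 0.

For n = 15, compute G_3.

18752

i=0: 15 = 2^(2 + 1) + 2^2 + 2 + 1 (b=2); 2→3: 3^(3 + 1) + 3^3 + 3 + 1 = 112; 112−1 = 111
i=1: 111 = 3^(3 + 1) + 3^3 + 3 (b=3); 3→4: 4^(4 + 1) + 4^4 + 4 = 1284; 1284−1 = 1283
i=2: 1283 = 4^(4 + 1) + 4^4 + 3 (b=4); 4→5: 5^(5 + 1) + 5^5 + 3 = 18753; 18753−1 = 18752
i=3: 18752 = 5^(5 + 1) + 5^5 + 2 (b=5); 5→6: 6^(6 + 1) + 6^6 + 2 = 326594; 326594−1 = 326593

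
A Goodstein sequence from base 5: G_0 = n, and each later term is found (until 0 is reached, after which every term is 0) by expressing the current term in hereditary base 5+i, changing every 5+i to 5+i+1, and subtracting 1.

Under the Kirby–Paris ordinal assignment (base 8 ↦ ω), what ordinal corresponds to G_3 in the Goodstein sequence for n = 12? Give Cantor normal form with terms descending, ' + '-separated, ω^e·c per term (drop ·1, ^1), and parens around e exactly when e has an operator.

ω + 7

12 —HB5→ 2·5 + 2 —bump→ 2·6 + 2 = 14 —(−1)→ 13
13 —HB6→ 2·6 + 1 —bump→ 2·7 + 1 = 15 —(−1)→ 14
14 —HB7→ 2·7 —bump→ 2·8 = 16 —(−1)→ 15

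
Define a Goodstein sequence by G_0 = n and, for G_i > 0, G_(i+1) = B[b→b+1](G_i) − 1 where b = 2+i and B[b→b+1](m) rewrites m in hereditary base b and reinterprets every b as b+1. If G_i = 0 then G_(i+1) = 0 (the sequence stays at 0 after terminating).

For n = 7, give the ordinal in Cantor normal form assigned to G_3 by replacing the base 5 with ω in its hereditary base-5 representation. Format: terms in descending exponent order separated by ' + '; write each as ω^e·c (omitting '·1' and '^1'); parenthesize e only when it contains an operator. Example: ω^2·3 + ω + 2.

7 —HB2→ 2^2 + 2 + 1 —bump→ 3^3 + 3 + 1 = 31 —(−1)→ 30
30 —HB3→ 3^3 + 3 —bump→ 4^4 + 4 = 260 —(−1)→ 259
259 —HB4→ 4^4 + 3 —bump→ 5^5 + 3 = 3128 —(−1)→ 3127
3127 —HB5→ 5^5 + 2 —bump→ 6^6 + 2 = 46658 —(−1)→ 46657

ω^ω + 2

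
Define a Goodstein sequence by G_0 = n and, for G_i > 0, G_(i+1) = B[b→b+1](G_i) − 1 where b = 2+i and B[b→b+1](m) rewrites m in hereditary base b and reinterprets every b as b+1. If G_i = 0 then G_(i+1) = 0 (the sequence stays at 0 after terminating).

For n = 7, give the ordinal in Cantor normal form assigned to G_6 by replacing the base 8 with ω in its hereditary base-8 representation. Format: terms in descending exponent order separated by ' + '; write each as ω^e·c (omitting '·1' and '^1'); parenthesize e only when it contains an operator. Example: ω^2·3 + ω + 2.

ω^7·7 + ω^6·7 + ω^5·7 + ω^4·7 + ω^3·7 + ω^2·7 + ω·7 + 7

7 —HB2→ 2^2 + 2 + 1 —bump→ 3^3 + 3 + 1 = 31 —(−1)→ 30
30 —HB3→ 3^3 + 3 —bump→ 4^4 + 4 = 260 —(−1)→ 259
259 —HB4→ 4^4 + 3 —bump→ 5^5 + 3 = 3128 —(−1)→ 3127
3127 —HB5→ 5^5 + 2 —bump→ 6^6 + 2 = 46658 —(−1)→ 46657
46657 —HB6→ 6^6 + 1 —bump→ 7^7 + 1 = 823544 —(−1)→ 823543
823543 —HB7→ 7^7 —bump→ 8^8 = 16777216 —(−1)→ 16777215
16777215 —HB8→ 7·8^7 + 7·8^6 + 7·8^5 + 7·8^4 + 7·8^3 + 7·8^2 + 7·8 + 7 —bump→ 7·9^7 + 7·9^6 + 7·9^5 + 7·9^4 + 7·9^3 + 7·9^2 + 7·9 + 7 = 37665880 —(−1)→ 37665879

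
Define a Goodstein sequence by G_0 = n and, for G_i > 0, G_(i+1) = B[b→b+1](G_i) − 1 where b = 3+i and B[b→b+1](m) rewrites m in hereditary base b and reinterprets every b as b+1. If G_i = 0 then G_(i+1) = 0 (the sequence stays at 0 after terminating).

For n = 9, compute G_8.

G_0=9  [base 3] 3^2  →[3↦4]→  4^2 = 16  −1 ⇒ G_1=15
G_1=15  [base 4] 3·4 + 3  →[4↦5]→  3·5 + 3 = 18  −1 ⇒ G_2=17
G_2=17  [base 5] 3·5 + 2  →[5↦6]→  3·6 + 2 = 20  −1 ⇒ G_3=19
G_3=19  [base 6] 3·6 + 1  →[6↦7]→  3·7 + 1 = 22  −1 ⇒ G_4=21
G_4=21  [base 7] 3·7  →[7↦8]→  3·8 = 24  −1 ⇒ G_5=23
G_5=23  [base 8] 2·8 + 7  →[8↦9]→  2·9 + 7 = 25  −1 ⇒ G_6=24
G_6=24  [base 9] 2·9 + 6  →[9↦10]→  2·10 + 6 = 26  −1 ⇒ G_7=25
G_7=25  [base 10] 2·10 + 5  →[10↦11]→  2·11 + 5 = 27  −1 ⇒ G_8=26
G_8=26  [base 11] 2·11 + 4  →[11↦12]→  2·12 + 4 = 28  −1 ⇒ G_9=27

26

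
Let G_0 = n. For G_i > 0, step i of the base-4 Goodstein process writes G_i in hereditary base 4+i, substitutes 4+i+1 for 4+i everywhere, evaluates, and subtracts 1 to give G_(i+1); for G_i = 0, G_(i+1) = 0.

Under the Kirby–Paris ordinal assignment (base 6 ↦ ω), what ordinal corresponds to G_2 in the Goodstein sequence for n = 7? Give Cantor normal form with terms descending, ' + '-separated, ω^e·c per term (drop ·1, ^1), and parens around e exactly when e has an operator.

ω + 1

i=0: 7 = 4 + 3 (b=4); 4→5: 5 + 3 = 8; 8−1 = 7
i=1: 7 = 5 + 2 (b=5); 5→6: 6 + 2 = 8; 8−1 = 7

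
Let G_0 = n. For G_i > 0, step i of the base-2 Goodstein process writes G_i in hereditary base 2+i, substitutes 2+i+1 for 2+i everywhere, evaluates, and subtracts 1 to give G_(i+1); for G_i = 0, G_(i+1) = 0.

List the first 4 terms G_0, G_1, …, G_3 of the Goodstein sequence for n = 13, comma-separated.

(0) 13|_2 = 2^(2 + 1) + 2^2 + 1 ↦ 3^(3 + 1) + 3^3 + 1|_3 = 109 ⇒ 108
(1) 108|_3 = 3^(3 + 1) + 3^3 ↦ 4^(4 + 1) + 4^4|_4 = 1280 ⇒ 1279
(2) 1279|_4 = 4^(4 + 1) + 3·4^3 + 3·4^2 + 3·4 + 3 ↦ 5^(5 + 1) + 3·5^3 + 3·5^2 + 3·5 + 3|_5 = 16093 ⇒ 16092

13, 108, 1279, 16092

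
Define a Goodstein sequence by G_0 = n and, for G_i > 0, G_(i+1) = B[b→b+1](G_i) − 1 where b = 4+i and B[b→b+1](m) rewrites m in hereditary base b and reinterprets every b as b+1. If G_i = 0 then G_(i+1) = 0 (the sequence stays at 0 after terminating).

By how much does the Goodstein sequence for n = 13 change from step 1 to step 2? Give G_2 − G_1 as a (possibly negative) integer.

2

G_0=13  [base 4] 3·4 + 1  →[4↦5]→  3·5 + 1 = 16  −1 ⇒ G_1=15
G_1=15  [base 5] 3·5  →[5↦6]→  3·6 = 18  −1 ⇒ G_2=17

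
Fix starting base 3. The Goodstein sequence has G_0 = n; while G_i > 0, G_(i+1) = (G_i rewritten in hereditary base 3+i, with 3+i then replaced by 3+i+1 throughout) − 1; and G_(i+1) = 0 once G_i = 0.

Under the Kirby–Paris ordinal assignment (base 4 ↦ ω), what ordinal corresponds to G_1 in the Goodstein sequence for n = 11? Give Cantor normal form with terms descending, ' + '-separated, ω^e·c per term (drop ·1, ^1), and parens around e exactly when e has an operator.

ω^2 + 1

base 3: 11 = 3^2 + 2; at 4: 4^2 + 2 = 18; next = 17
base 4: 17 = 4^2 + 1; at 5: 5^2 + 1 = 26; next = 25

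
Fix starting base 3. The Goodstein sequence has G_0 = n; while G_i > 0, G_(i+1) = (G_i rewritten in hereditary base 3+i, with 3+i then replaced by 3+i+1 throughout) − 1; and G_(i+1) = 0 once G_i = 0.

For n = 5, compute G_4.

base 3: 5 = 3 + 2; at 4: 4 + 2 = 6; next = 5
base 4: 5 = 4 + 1; at 5: 5 + 1 = 6; next = 5
base 5: 5 = 5; at 6: 6 = 6; next = 5
base 6: 5 = 5; at 7: 5 = 5; next = 4
base 7: 4 = 4; at 8: 4 = 4; next = 3

4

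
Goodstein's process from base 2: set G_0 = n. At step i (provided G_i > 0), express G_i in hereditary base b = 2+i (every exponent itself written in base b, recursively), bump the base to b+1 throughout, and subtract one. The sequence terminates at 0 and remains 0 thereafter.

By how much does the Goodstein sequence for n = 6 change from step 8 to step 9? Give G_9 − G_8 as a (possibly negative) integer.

330224

G_0 = 6. HB_2(6) = 2^2 + 2. Bump = 30. G_1 = 29.
G_1 = 29. HB_3(29) = 3^3 + 2. Bump = 258. G_2 = 257.
G_2 = 257. HB_4(257) = 4^4 + 1. Bump = 3126. G_3 = 3125.
G_3 = 3125. HB_5(3125) = 5^5. Bump = 46656. G_4 = 46655.
G_4 = 46655. HB_6(46655) = 5·6^5 + 5·6^4 + 5·6^3 + 5·6^2 + 5·6 + 5. Bump = 98040. G_5 = 98039.
G_5 = 98039. HB_7(98039) = 5·7^5 + 5·7^4 + 5·7^3 + 5·7^2 + 5·7 + 4. Bump = 187244. G_6 = 187243.
G_6 = 187243. HB_8(187243) = 5·8^5 + 5·8^4 + 5·8^3 + 5·8^2 + 5·8 + 3. Bump = 332148. G_7 = 332147.
G_7 = 332147. HB_9(332147) = 5·9^5 + 5·9^4 + 5·9^3 + 5·9^2 + 5·9 + 2. Bump = 555552. G_8 = 555551.
G_8 = 555551. HB_10(555551) = 5·10^5 + 5·10^4 + 5·10^3 + 5·10^2 + 5·10 + 1. Bump = 885776. G_9 = 885775.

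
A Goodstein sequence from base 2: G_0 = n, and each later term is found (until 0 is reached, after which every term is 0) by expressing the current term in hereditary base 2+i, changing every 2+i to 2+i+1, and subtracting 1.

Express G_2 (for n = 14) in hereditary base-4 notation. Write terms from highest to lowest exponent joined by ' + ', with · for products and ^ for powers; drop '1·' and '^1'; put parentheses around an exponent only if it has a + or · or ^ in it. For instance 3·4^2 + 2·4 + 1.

4^(4 + 1) + 4^4 + 1

14 —HB2→ 2^(2 + 1) + 2^2 + 2 —bump→ 3^(3 + 1) + 3^3 + 3 = 111 —(−1)→ 110
110 —HB3→ 3^(3 + 1) + 3^3 + 2 —bump→ 4^(4 + 1) + 4^4 + 2 = 1282 —(−1)→ 1281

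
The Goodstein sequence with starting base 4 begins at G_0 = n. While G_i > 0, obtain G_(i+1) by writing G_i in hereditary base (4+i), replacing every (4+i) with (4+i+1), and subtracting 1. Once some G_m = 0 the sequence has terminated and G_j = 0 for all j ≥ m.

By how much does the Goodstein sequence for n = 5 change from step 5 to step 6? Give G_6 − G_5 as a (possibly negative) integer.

[0] 5 ≡ 4 + 1 (base 4). Lift 5: 6. −1: 5.
[1] 5 ≡ 5 (base 5). Lift 6: 6. −1: 5.
[2] 5 ≡ 5 (base 6). Lift 7: 5. −1: 4.
[3] 4 ≡ 4 (base 7). Lift 8: 4. −1: 3.
[4] 3 ≡ 3 (base 8). Lift 9: 3. −1: 2.
[5] 2 ≡ 2 (base 9). Lift 10: 2. −1: 1.

-1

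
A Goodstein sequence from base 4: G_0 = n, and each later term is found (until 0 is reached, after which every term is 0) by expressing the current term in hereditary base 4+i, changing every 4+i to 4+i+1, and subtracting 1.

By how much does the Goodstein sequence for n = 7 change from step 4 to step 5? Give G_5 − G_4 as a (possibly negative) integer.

G_0=7  [base 4] 4 + 3  →[4↦5]→  5 + 3 = 8  −1 ⇒ G_1=7
G_1=7  [base 5] 5 + 2  →[5↦6]→  6 + 2 = 8  −1 ⇒ G_2=7
G_2=7  [base 6] 6 + 1  →[6↦7]→  7 + 1 = 8  −1 ⇒ G_3=7
G_3=7  [base 7] 7  →[7↦8]→  8 = 8  −1 ⇒ G_4=7
G_4=7  [base 8] 7  →[8↦9]→  7 = 7  −1 ⇒ G_5=6

-1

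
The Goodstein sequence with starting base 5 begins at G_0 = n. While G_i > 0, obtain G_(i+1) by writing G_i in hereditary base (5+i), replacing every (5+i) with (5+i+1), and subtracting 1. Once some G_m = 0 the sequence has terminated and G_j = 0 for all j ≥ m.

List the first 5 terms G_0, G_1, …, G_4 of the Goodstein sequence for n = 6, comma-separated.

6, 6, 6, 5, 4

6 —HB5→ 5 + 1 —bump→ 6 + 1 = 7 —(−1)→ 6
6 —HB6→ 6 —bump→ 7 = 7 —(−1)→ 6
6 —HB7→ 6 —bump→ 6 = 6 —(−1)→ 5
5 —HB8→ 5 —bump→ 5 = 5 —(−1)→ 4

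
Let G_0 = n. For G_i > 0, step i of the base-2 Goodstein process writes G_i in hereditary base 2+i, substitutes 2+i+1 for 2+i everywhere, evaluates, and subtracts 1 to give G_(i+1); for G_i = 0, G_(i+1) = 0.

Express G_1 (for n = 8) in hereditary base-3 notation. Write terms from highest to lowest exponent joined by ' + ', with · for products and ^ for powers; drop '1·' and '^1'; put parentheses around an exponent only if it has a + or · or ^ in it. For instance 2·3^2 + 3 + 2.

[0] 8 ≡ 2^(2 + 1) (base 2). Lift 3: 81. −1: 80.
[1] 80 ≡ 2·3^3 + 2·3^2 + 2·3 + 2 (base 3). Lift 4: 554. −1: 553.

2·3^3 + 2·3^2 + 2·3 + 2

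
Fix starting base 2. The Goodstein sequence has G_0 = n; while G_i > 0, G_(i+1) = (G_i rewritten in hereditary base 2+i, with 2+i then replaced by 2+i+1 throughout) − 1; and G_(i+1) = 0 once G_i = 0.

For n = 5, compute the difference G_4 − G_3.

308

step 0: 5 = 2^2 + 1; sub 3 for 2: 3^3 + 1; = 28; G_1 = 28−1 = 27
step 1: 27 = 3^3; sub 4 for 3: 4^4; = 256; G_2 = 256−1 = 255
step 2: 255 = 3·4^3 + 3·4^2 + 3·4 + 3; sub 5 for 4: 3·5^3 + 3·5^2 + 3·5 + 3; = 468; G_3 = 468−1 = 467
step 3: 467 = 3·5^3 + 3·5^2 + 3·5 + 2; sub 6 for 5: 3·6^3 + 3·6^2 + 3·6 + 2; = 776; G_4 = 776−1 = 775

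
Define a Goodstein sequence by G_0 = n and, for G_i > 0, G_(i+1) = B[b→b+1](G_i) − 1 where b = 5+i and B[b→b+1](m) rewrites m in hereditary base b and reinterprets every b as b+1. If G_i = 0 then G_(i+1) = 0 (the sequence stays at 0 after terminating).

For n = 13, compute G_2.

15

[0] 13 ≡ 2·5 + 3 (base 5). Lift 6: 15. −1: 14.
[1] 14 ≡ 2·6 + 2 (base 6). Lift 7: 16. −1: 15.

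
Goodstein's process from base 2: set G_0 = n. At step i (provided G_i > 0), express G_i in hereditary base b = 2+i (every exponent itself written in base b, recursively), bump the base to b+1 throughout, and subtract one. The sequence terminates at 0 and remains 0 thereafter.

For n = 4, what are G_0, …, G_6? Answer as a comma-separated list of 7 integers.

4, 26, 41, 60, 83, 109, 139

(0) 4|_2 = 2^2 ↦ 3^3|_3 = 27 ⇒ 26
(1) 26|_3 = 2·3^2 + 2·3 + 2 ↦ 2·4^2 + 2·4 + 2|_4 = 42 ⇒ 41
(2) 41|_4 = 2·4^2 + 2·4 + 1 ↦ 2·5^2 + 2·5 + 1|_5 = 61 ⇒ 60
(3) 60|_5 = 2·5^2 + 2·5 ↦ 2·6^2 + 2·6|_6 = 84 ⇒ 83
(4) 83|_6 = 2·6^2 + 6 + 5 ↦ 2·7^2 + 7 + 5|_7 = 110 ⇒ 109
(5) 109|_7 = 2·7^2 + 7 + 4 ↦ 2·8^2 + 8 + 4|_8 = 140 ⇒ 139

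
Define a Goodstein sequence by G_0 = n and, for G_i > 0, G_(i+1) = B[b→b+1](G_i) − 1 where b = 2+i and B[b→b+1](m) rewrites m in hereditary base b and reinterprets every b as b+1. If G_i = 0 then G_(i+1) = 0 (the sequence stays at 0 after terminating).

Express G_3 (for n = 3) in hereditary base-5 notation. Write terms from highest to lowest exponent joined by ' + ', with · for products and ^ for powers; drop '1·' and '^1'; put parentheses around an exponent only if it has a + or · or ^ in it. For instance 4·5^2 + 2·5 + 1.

2

3 —HB2→ 2 + 1 —bump→ 3 + 1 = 4 —(−1)→ 3
3 —HB3→ 3 —bump→ 4 = 4 —(−1)→ 3
3 —HB4→ 3 —bump→ 3 = 3 —(−1)→ 2
2 —HB5→ 2 —bump→ 2 = 2 —(−1)→ 1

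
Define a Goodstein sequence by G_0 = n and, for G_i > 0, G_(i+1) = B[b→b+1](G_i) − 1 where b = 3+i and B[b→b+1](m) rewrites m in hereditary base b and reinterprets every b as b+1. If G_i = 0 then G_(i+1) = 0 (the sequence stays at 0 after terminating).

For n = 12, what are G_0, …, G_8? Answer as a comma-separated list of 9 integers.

step 0: 12 = 3^2 + 3; sub 4 for 3: 4^2 + 4; = 20; G_1 = 20−1 = 19
step 1: 19 = 4^2 + 3; sub 5 for 4: 5^2 + 3; = 28; G_2 = 28−1 = 27
step 2: 27 = 5^2 + 2; sub 6 for 5: 6^2 + 2; = 38; G_3 = 38−1 = 37
step 3: 37 = 6^2 + 1; sub 7 for 6: 7^2 + 1; = 50; G_4 = 50−1 = 49
step 4: 49 = 7^2; sub 8 for 7: 8^2; = 64; G_5 = 64−1 = 63
step 5: 63 = 7·8 + 7; sub 9 for 8: 7·9 + 7; = 70; G_6 = 70−1 = 69
step 6: 69 = 7·9 + 6; sub 10 for 9: 7·10 + 6; = 76; G_7 = 76−1 = 75
step 7: 75 = 7·10 + 5; sub 11 for 10: 7·11 + 5; = 82; G_8 = 82−1 = 81

12, 19, 27, 37, 49, 63, 69, 75, 81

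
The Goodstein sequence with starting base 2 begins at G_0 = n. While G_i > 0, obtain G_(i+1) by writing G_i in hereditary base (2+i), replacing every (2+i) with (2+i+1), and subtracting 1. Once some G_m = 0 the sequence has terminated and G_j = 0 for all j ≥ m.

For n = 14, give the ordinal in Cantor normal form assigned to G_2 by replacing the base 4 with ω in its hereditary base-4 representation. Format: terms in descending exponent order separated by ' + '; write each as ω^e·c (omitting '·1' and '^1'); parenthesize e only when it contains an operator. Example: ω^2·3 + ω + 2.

ω^(ω + 1) + ω^ω + 1

G_0 = 14. HB_2(14) = 2^(2 + 1) + 2^2 + 2. Bump = 111. G_1 = 110.
G_1 = 110. HB_3(110) = 3^(3 + 1) + 3^3 + 2. Bump = 1282. G_2 = 1281.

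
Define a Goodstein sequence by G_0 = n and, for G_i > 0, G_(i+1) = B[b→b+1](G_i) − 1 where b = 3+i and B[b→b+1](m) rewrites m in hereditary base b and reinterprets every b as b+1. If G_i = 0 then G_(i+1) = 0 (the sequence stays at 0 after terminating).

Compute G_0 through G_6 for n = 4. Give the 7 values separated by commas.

4, 4, 4, 3, 2, 1, 0

step 0: 4 = 3 + 1; sub 4 for 3: 4 + 1; = 5; G_1 = 5−1 = 4
step 1: 4 = 4; sub 5 for 4: 5; = 5; G_2 = 5−1 = 4
step 2: 4 = 4; sub 6 for 5: 4; = 4; G_3 = 4−1 = 3
step 3: 3 = 3; sub 7 for 6: 3; = 3; G_4 = 3−1 = 2
step 4: 2 = 2; sub 8 for 7: 2; = 2; G_5 = 2−1 = 1
step 5: 1 = 1; sub 9 for 8: 1; = 1; G_6 = 1−1 = 0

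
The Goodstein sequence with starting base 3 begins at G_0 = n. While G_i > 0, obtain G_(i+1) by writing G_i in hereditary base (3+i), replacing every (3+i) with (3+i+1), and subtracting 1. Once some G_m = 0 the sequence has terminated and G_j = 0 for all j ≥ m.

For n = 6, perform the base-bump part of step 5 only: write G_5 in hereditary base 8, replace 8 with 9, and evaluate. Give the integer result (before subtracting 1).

G_0 = 6. HB_3(6) = 2·3. Bump = 8. G_1 = 7.
G_1 = 7. HB_4(7) = 4 + 3. Bump = 8. G_2 = 7.
G_2 = 7. HB_5(7) = 5 + 2. Bump = 8. G_3 = 7.
G_3 = 7. HB_6(7) = 6 + 1. Bump = 8. G_4 = 7.
G_4 = 7. HB_7(7) = 7. Bump = 8. G_5 = 7.
G_5 = 7. HB_8(7) = 7. Bump = 7. G_6 = 6.

7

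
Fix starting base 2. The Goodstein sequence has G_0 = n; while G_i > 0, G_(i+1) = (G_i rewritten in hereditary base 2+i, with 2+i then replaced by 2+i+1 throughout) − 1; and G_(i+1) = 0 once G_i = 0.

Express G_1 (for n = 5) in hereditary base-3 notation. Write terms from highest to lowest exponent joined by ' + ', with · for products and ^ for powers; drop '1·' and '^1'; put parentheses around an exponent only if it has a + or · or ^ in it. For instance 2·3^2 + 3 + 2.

3^3

i=0: 5 = 2^2 + 1 (b=2); 2→3: 3^3 + 1 = 28; 28−1 = 27
i=1: 27 = 3^3 (b=3); 3→4: 4^4 = 256; 256−1 = 255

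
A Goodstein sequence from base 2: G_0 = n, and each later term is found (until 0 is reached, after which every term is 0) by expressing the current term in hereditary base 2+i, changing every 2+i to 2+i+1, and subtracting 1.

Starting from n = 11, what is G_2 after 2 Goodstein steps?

G_0 = 11. HB_2(11) = 2^(2 + 1) + 2 + 1. Bump = 85. G_1 = 84.
G_1 = 84. HB_3(84) = 3^(3 + 1) + 3. Bump = 1028. G_2 = 1027.

1027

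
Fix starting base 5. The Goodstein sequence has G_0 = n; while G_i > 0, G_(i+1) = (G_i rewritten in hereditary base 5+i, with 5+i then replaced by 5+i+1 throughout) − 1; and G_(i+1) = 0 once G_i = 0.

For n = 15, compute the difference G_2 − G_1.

1

i=0: 15 = 3·5 (b=5); 5→6: 3·6 = 18; 18−1 = 17
i=1: 17 = 2·6 + 5 (b=6); 6→7: 2·7 + 5 = 19; 19−1 = 18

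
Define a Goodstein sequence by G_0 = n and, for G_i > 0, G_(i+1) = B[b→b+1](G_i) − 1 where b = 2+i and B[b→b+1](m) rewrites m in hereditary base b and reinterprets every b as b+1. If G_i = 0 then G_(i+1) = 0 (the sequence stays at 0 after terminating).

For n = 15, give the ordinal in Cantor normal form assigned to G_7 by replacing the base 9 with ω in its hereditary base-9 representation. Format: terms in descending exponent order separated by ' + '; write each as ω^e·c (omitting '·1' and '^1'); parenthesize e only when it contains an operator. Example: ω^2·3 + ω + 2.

15 —HB2→ 2^(2 + 1) + 2^2 + 2 + 1 —bump→ 3^(3 + 1) + 3^3 + 3 + 1 = 112 —(−1)→ 111
111 —HB3→ 3^(3 + 1) + 3^3 + 3 —bump→ 4^(4 + 1) + 4^4 + 4 = 1284 —(−1)→ 1283
1283 —HB4→ 4^(4 + 1) + 4^4 + 3 —bump→ 5^(5 + 1) + 5^5 + 3 = 18753 —(−1)→ 18752
18752 —HB5→ 5^(5 + 1) + 5^5 + 2 —bump→ 6^(6 + 1) + 6^6 + 2 = 326594 —(−1)→ 326593
326593 —HB6→ 6^(6 + 1) + 6^6 + 1 —bump→ 7^(7 + 1) + 7^7 + 1 = 6588345 —(−1)→ 6588344
6588344 —HB7→ 7^(7 + 1) + 7^7 —bump→ 8^(8 + 1) + 8^8 = 150994944 —(−1)→ 150994943
150994943 —HB8→ 8^(8 + 1) + 7·8^7 + 7·8^6 + 7·8^5 + 7·8^4 + 7·8^3 + 7·8^2 + 7·8 + 7 —bump→ 9^(9 + 1) + 7·9^7 + 7·9^6 + 7·9^5 + 7·9^4 + 7·9^3 + 7·9^2 + 7·9 + 7 = 3524450281 —(−1)→ 3524450280
3524450280 —HB9→ 9^(9 + 1) + 7·9^7 + 7·9^6 + 7·9^5 + 7·9^4 + 7·9^3 + 7·9^2 + 7·9 + 6 —bump→ 10^(10 + 1) + 7·10^7 + 7·10^6 + 7·10^5 + 7·10^4 + 7·10^3 + 7·10^2 + 7·10 + 6 = 100077777776 —(−1)→ 100077777775

ω^(ω + 1) + ω^7·7 + ω^6·7 + ω^5·7 + ω^4·7 + ω^3·7 + ω^2·7 + ω·7 + 6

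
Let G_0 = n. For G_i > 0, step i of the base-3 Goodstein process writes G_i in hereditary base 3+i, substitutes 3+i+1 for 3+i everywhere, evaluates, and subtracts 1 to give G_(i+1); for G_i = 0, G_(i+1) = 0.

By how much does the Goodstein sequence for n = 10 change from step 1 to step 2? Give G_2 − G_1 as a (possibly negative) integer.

8

i=0: 10 = 3^2 + 1 (b=3); 3→4: 4^2 + 1 = 17; 17−1 = 16
i=1: 16 = 4^2 (b=4); 4→5: 5^2 = 25; 25−1 = 24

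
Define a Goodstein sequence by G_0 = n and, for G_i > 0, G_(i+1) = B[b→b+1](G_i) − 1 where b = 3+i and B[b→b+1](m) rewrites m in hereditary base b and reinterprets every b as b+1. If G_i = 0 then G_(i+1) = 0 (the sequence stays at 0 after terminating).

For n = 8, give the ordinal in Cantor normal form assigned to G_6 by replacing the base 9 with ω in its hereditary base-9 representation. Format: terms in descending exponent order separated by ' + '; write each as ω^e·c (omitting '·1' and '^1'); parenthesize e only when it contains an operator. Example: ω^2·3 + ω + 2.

step 0: 8 = 2·3 + 2; sub 4 for 3: 2·4 + 2; = 10; G_1 = 10−1 = 9
step 1: 9 = 2·4 + 1; sub 5 for 4: 2·5 + 1; = 11; G_2 = 11−1 = 10
step 2: 10 = 2·5; sub 6 for 5: 2·6; = 12; G_3 = 12−1 = 11
step 3: 11 = 6 + 5; sub 7 for 6: 7 + 5; = 12; G_4 = 12−1 = 11
step 4: 11 = 7 + 4; sub 8 for 7: 8 + 4; = 12; G_5 = 12−1 = 11
step 5: 11 = 8 + 3; sub 9 for 8: 9 + 3; = 12; G_6 = 12−1 = 11
step 6: 11 = 9 + 2; sub 10 for 9: 10 + 2; = 12; G_7 = 12−1 = 11

ω + 2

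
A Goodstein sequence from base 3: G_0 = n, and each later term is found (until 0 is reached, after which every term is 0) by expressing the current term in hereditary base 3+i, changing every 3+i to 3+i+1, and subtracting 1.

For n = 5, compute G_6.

G_0=5  [base 3] 3 + 2  →[3↦4]→  4 + 2 = 6  −1 ⇒ G_1=5
G_1=5  [base 4] 4 + 1  →[4↦5]→  5 + 1 = 6  −1 ⇒ G_2=5
G_2=5  [base 5] 5  →[5↦6]→  6 = 6  −1 ⇒ G_3=5
G_3=5  [base 6] 5  →[6↦7]→  5 = 5  −1 ⇒ G_4=4
G_4=4  [base 7] 4  →[7↦8]→  4 = 4  −1 ⇒ G_5=3
G_5=3  [base 8] 3  →[8↦9]→  3 = 3  −1 ⇒ G_6=2
G_6=2  [base 9] 2  →[9↦10]→  2 = 2  −1 ⇒ G_7=1

2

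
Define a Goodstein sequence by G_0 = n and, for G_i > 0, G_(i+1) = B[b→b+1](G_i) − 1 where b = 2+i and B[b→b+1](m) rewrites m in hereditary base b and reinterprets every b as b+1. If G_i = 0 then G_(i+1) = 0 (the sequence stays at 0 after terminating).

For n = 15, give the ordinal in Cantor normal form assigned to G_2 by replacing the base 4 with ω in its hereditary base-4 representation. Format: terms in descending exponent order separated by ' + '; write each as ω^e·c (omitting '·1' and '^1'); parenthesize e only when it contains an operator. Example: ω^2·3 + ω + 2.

ω^(ω + 1) + ω^ω + 3

base 2: 15 = 2^(2 + 1) + 2^2 + 2 + 1; at 3: 3^(3 + 1) + 3^3 + 3 + 1 = 112; next = 111
base 3: 111 = 3^(3 + 1) + 3^3 + 3; at 4: 4^(4 + 1) + 4^4 + 4 = 1284; next = 1283
base 4: 1283 = 4^(4 + 1) + 4^4 + 3; at 5: 5^(5 + 1) + 5^5 + 3 = 18753; next = 18752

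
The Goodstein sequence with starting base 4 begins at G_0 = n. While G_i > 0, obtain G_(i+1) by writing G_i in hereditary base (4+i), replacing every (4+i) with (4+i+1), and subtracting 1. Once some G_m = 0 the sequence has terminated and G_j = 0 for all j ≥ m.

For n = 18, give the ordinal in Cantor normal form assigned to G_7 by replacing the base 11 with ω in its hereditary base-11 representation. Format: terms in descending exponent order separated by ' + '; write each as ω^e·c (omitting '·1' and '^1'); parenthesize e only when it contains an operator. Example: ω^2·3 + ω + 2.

G_0 = 18. HB_4(18) = 4^2 + 2. Bump = 27. G_1 = 26.
G_1 = 26. HB_5(26) = 5^2 + 1. Bump = 37. G_2 = 36.
G_2 = 36. HB_6(36) = 6^2. Bump = 49. G_3 = 48.
G_3 = 48. HB_7(48) = 6·7 + 6. Bump = 54. G_4 = 53.
G_4 = 53. HB_8(53) = 6·8 + 5. Bump = 59. G_5 = 58.
G_5 = 58. HB_9(58) = 6·9 + 4. Bump = 64. G_6 = 63.
G_6 = 63. HB_10(63) = 6·10 + 3. Bump = 69. G_7 = 68.
G_7 = 68. HB_11(68) = 6·11 + 2. Bump = 74. G_8 = 73.

ω·6 + 2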